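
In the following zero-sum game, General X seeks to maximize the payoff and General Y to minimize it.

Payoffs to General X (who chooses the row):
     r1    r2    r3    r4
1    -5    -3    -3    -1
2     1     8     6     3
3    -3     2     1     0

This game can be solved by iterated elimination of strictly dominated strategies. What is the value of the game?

Column r3 is strictly dominated by r1 for General Y (-5<-3, 1<6, -3<1); eliminate r3.
Row 3 is strictly dominated by row 2 (1>-3, 8>2, 3>0); eliminate 3.
Column r4 is strictly dominated by r1 for General Y (-5<-1, 1<3); eliminate r4.
Row 1 is strictly dominated by row 2 (1>-5, 8>-3); eliminate 1.
Column r2 is strictly dominated by r1 for General Y (1<8); eliminate r2.
Only (2, r1) remains, with payoff 1.

1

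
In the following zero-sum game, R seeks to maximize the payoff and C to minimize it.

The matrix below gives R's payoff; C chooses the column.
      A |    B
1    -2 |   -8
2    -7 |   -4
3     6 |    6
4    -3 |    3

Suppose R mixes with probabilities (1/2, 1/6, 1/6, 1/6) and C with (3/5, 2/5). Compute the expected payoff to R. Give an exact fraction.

-34/15

Against (3/5, 2/5), each row's expected payoff is 1: -22/5; 2: -29/5; 3: 6; 4: -3/5.
Taking the (1/2, 1/6, 1/6, 1/6)-weighted average: (1/2)·(-22/5) + (1/6)·(-29/5) + (1/6)·(6) + (1/6)·(-3/5) = -34/15.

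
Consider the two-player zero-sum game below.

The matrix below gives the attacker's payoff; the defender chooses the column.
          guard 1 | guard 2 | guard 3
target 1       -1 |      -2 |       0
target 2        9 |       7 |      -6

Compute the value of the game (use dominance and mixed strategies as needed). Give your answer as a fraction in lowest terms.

Column guard 1 is strictly dominated by guard 2 for the defender (it gives the attacker more in every row).
The remaining 2×2 game on (target 1, target 2) × (guard 2, guard 3) has no saddle point. Let the attacker play target 1 with probability p; indifference gives −2p + 7(1−p) = −6(1−p), so p = 13/15.
Similarly the defender's optimal q on guard 2 is 2/5, and the value is -2·(2/5) + (0)·(3/5) = -4/5.

-4/5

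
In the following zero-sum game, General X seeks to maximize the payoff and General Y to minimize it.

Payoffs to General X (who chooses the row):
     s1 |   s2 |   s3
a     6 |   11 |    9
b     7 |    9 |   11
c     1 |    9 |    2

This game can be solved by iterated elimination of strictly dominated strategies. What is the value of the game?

Column s3 is strictly dominated by s1 for General Y (6<9, 7<11, 1<2); eliminate s3.
Row c is strictly dominated by row a (6>1, 11>9); eliminate c.
Column s2 is strictly dominated by s1 for General Y (6<11, 7<9); eliminate s2.
Row a is strictly dominated by row b (7>6); eliminate a.
Only (b, s1) remains, with payoff 7.

7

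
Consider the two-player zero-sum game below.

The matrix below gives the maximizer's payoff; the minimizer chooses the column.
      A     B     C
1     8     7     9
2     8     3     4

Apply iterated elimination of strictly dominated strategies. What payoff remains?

Column A is strictly dominated by B for the minimizer (7<8, 3<8); eliminate A.
Column C is strictly dominated by B for the minimizer (7<9, 3<4); eliminate C.
Row 2 is strictly dominated by row 1 (7>3); eliminate 2.
Only (1, B) remains, with payoff 7.

7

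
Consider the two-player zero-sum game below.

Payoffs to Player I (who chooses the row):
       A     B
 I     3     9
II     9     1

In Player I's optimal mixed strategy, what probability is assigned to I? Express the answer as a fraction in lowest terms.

4/7

Row minima are 3 and 1, so Player I's maximin is 3; column maxima are 9 and 9, so Player II's minimax is 9. These differ, so the equilibrium is in mixed strategies.
Let Player I play I with probability p. Player II is indifferent when 3p + 9(1−p) = 9p + (1−p), giving p = 4/7.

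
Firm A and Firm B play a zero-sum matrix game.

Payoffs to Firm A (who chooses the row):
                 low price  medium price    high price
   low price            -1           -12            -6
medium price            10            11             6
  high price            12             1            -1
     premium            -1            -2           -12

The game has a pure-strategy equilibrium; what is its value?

6

Row minima: -12, 6, -1, -12 → Firm A's maximin is 6.
Column maxima: 12, 11, 6 → Firm B's minimax is 6.
They coincide at (medium price, high price), so the value is 6.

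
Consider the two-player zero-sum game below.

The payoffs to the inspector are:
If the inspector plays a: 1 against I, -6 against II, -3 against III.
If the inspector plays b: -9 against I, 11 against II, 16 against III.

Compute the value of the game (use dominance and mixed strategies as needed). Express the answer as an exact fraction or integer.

-43/27

Column III is strictly dominated by II for the inspectee (it gives the inspector more in every row).
The remaining 2×2 game on (a, b) × (I, II) has no saddle point. Let the inspector play a with probability p; indifference gives p − 9(1−p) = −6p + 11(1−p), so p = 20/27.
Similarly the inspectee's optimal q on I is 17/27, and the value is 1·(17/27) + (-6)·(10/27) = -43/27.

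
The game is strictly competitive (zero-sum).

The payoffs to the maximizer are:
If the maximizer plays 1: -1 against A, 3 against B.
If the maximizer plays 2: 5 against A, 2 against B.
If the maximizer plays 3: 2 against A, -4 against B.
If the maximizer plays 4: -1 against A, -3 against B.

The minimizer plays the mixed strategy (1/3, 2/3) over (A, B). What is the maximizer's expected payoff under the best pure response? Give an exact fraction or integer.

1: (-1)·(1/3) + (3)·(2/3) = 5/3.
2: (5)·(1/3) + (2)·(2/3) = 3.
3: (2)·(1/3) + (-4)·(2/3) = -2.
4: (-1)·(1/3) + (-3)·(2/3) = -7/3.
The best pure response is 2 with expected payoff 3.

3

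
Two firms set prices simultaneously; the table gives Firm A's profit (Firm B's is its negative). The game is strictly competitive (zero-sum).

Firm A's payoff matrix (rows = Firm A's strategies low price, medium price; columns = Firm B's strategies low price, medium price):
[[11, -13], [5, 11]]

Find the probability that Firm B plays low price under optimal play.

Row minima are -13 and 5, so Firm A's maximin is 5; column maxima are 11 and 11, so Firm B's minimax is 11. These differ, so the equilibrium is in mixed strategies.
Let Firm B play low price with probability q. Firm A is indifferent when 11q − 13(1−q) = 5q + 11(1−q), giving q = 4/5.

4/5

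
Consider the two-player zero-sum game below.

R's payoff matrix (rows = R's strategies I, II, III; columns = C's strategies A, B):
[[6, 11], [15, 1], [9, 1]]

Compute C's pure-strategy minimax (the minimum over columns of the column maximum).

The worst case (largest entry) in each column is A: 15, B: 11.
The best (smallest) of these is 11.

11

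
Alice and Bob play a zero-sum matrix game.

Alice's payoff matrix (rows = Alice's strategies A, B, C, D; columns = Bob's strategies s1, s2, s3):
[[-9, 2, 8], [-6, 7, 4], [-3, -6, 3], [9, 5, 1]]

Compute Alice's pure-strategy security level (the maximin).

The worst-case payoff for each row is A: -9, B: -6, C: -6, D: 1.
The best of these is 1.

1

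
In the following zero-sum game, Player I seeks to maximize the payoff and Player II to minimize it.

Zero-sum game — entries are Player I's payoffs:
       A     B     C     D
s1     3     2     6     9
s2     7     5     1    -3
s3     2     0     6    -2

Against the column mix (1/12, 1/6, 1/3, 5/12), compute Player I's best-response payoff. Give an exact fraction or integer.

s1: (3)·(1/12) + (2)·(1/6) + (6)·(1/3) + (9)·(5/12) = 19/3.
s2: (7)·(1/12) + (5)·(1/6) + (1)·(1/3) + (-3)·(5/12) = 1/2.
s3: (2)·(1/12) + (0)·(1/6) + (6)·(1/3) + (-2)·(5/12) = 4/3.
The best pure response is s1 with expected payoff 19/3.

19/3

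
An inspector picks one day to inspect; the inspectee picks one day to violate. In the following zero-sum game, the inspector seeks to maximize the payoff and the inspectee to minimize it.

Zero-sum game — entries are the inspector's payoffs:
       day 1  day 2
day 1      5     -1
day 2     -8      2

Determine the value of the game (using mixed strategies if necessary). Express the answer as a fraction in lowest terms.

1/8

Row minima are -1 and -8, so the inspector's maximin is -1; column maxima are 5 and 2, so the inspectee's minimax is 2. These differ, so the equilibrium is in mixed strategies.
Let the inspector play day 1 with probability p. The inspectee is indifferent when 5p − 8(1−p) = −p + 2(1−p), giving p = 5/8.
Let the inspectee play day 1 with probability q. The inspector is indifferent when 5q − (1−q) = −8q + 2(1−q), giving q = 3/16.
The value is 5·(3/16) + (-1)·(13/16) = 1/8.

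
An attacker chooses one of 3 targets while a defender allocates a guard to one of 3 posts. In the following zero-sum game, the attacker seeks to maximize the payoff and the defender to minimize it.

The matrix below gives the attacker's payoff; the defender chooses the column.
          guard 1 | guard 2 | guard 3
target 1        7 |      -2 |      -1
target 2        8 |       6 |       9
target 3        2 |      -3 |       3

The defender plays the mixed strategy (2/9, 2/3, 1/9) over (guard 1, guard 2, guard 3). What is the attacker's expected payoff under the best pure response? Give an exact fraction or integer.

61/9

target 1: (7)·(2/9) + (-2)·(2/3) + (-1)·(1/9) = 1/9.
target 2: (8)·(2/9) + (6)·(2/3) + (9)·(1/9) = 61/9.
target 3: (2)·(2/9) + (-3)·(2/3) + (3)·(1/9) = -11/9.
The best pure response is target 2 with expected payoff 61/9.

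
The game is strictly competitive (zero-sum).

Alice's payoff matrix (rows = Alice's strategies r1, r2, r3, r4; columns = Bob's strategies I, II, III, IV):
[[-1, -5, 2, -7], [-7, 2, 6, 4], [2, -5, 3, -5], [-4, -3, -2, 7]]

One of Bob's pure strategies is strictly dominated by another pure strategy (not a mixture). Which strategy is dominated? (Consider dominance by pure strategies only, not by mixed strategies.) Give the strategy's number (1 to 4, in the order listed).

Bob prefers columns that give Alice less. Compare III with I: -1 < 2, -7 < 6, 2 < 3, -4 < -2.
So I strictly dominates III for Bob; III is strictly dominated.

3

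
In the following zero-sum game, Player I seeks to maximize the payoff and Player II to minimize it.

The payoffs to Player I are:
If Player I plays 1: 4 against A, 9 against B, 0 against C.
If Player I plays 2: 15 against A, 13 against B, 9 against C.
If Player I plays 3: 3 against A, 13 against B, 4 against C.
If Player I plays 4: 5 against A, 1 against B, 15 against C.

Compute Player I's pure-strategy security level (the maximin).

9

The worst-case payoff for each row is 1: 0, 2: 9, 3: 3, 4: 1.
The best of these is 9.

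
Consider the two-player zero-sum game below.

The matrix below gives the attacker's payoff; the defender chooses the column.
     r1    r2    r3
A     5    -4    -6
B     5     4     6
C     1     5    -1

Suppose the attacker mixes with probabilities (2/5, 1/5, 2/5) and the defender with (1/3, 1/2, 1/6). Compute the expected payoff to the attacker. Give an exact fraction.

Against (1/3, 1/2, 1/6), each row's expected payoff is A: -4/3; B: 14/3; C: 8/3.
Taking the (2/5, 1/5, 2/5)-weighted average: (2/5)·(-4/3) + (1/5)·(14/3) + (2/5)·(8/3) = 22/15.

22/15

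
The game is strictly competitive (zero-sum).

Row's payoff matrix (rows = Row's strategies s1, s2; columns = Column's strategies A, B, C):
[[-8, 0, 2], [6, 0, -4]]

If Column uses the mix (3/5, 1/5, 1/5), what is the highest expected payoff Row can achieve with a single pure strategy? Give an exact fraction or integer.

14/5

s1: (-8)·(3/5) + (0)·(1/5) + (2)·(1/5) = -22/5.
s2: (6)·(3/5) + (0)·(1/5) + (-4)·(1/5) = 14/5.
The best pure response is s2 with expected payoff 14/5.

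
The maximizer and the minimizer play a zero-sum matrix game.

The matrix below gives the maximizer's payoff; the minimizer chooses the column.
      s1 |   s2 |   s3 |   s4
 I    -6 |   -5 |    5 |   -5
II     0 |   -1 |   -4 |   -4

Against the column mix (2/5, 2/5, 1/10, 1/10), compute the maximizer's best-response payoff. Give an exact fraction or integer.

I: (-6)·(2/5) + (-5)·(2/5) + (5)·(1/10) + (-5)·(1/10) = -22/5.
II: (0)·(2/5) + (-1)·(2/5) + (-4)·(1/10) + (-4)·(1/10) = -6/5.
The best pure response is II with expected payoff -6/5.

-6/5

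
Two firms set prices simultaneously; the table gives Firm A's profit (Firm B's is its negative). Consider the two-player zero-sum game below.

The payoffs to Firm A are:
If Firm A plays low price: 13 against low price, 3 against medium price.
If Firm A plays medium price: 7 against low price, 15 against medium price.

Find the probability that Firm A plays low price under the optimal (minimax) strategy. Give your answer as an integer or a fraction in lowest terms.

Row minima are 3 and 7, so Firm A's maximin is 7; column maxima are 13 and 15, so Firm B's minimax is 13. These differ, so the equilibrium is in mixed strategies.
Let Firm A play low price with probability p. Firm B is indifferent when 13p + 7(1−p) = 3p + 15(1−p), giving p = 4/9.

4/9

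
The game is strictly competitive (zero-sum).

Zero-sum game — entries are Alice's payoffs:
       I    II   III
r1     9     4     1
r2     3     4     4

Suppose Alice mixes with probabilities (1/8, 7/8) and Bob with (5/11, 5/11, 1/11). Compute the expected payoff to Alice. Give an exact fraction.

Against (5/11, 5/11, 1/11), each row's expected payoff is r1: 6; r2: 39/11.
Taking the (1/8, 7/8)-weighted average: (1/8)·(6) + (7/8)·(39/11) = 339/88.

339/88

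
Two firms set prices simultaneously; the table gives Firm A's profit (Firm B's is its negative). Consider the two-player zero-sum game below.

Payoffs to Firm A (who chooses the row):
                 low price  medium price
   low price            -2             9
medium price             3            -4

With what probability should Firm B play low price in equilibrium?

Row minima are -2 and -4, so Firm A's maximin is -2; column maxima are 3 and 9, so Firm B's minimax is 3. These differ, so the equilibrium is in mixed strategies.
Let Firm B play low price with probability q. Firm A is indifferent when −2q + 9(1−q) = 3q − 4(1−q), giving q = 13/18.

13/18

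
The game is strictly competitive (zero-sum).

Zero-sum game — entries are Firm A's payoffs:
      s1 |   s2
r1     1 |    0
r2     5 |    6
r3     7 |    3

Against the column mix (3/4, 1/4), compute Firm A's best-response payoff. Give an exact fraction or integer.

r1: (1)·(3/4) + (0)·(1/4) = 3/4.
r2: (5)·(3/4) + (6)·(1/4) = 21/4.
r3: (7)·(3/4) + (3)·(1/4) = 6.
The best pure response is r3 with expected payoff 6.

6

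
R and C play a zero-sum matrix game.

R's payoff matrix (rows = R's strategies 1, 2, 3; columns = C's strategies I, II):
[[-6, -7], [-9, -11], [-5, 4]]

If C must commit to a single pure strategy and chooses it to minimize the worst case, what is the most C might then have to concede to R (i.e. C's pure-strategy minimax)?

The worst case (largest entry) in each column is I: -5, II: 4.
The best (smallest) of these is -5.

-5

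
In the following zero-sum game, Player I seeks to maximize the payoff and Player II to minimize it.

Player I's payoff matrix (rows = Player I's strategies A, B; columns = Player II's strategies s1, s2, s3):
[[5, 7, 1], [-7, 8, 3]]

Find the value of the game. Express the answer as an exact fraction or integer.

11/7

Column s2 is strictly dominated by s3 for Player II (it gives Player I more in every row).
The remaining 2×2 game on (A, B) × (s1, s3) has no saddle point. Let Player I play A with probability p; indifference gives 5p − 7(1−p) = p + 3(1−p), so p = 5/7.
Similarly Player II's optimal q on s1 is 1/7, and the value is 5·(1/7) + (1)·(6/7) = 11/7.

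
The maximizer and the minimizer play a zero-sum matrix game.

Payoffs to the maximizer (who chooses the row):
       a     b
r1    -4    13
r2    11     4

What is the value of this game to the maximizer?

53/8

Row minima are -4 and 4, so the maximizer's maximin is 4; column maxima are 11 and 13, so the minimizer's minimax is 11. These differ, so the equilibrium is in mixed strategies.
Let the maximizer play r1 with probability p. The minimizer is indifferent when −4p + 11(1−p) = 13p + 4(1−p), giving p = 7/24.
Let the minimizer play a with probability q. The maximizer is indifferent when −4q + 13(1−q) = 11q + 4(1−q), giving q = 3/8.
The value is -4·(3/8) + (13)·(5/8) = 53/8.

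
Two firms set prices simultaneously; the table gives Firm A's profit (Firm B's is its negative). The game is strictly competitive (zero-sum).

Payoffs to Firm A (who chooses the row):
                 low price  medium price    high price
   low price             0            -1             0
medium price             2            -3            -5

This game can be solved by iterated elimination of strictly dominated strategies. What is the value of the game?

-1

Column low price is strictly dominated by medium price for Firm B (-1<0, -3<2); eliminate low price.
Row medium price is strictly dominated by row low price (-1>-3, 0>-5); eliminate medium price.
Column high price is strictly dominated by medium price for Firm B (-1<0); eliminate high price.
Only (low price, medium price) remains, with payoff -1.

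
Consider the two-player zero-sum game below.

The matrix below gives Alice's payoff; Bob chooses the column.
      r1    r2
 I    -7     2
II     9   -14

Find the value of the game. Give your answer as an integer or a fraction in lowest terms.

-5/2

Row minima are -7 and -14, so Alice's maximin is -7; column maxima are 9 and 2, so Bob's minimax is 2. These differ, so the equilibrium is in mixed strategies.
Let Alice play I with probability p. Bob is indifferent when −7p + 9(1−p) = 2p − 14(1−p), giving p = 23/32.
Let Bob play r1 with probability q. Alice is indifferent when −7q + 2(1−q) = 9q − 14(1−q), giving q = 1/2.
The value is -7·(1/2) + (2)·(1/2) = -5/2.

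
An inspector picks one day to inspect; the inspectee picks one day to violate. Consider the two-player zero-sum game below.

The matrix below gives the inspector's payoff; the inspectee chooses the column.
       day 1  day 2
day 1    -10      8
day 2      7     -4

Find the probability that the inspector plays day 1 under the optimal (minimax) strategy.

11/29

Row minima are -10 and -4, so the inspector's maximin is -4; column maxima are 7 and 8, so the inspectee's minimax is 7. These differ, so the equilibrium is in mixed strategies.
Let the inspector play day 1 with probability p. The inspectee is indifferent when −10p + 7(1−p) = 8p − 4(1−p), giving p = 11/29.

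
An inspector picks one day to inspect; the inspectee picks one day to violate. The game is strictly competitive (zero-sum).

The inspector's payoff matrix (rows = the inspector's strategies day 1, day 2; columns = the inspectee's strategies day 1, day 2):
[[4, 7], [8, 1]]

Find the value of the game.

26/5

Row minima are 4 and 1, so the inspector's maximin is 4; column maxima are 8 and 7, so the inspectee's minimax is 7. These differ, so the equilibrium is in mixed strategies.
Let the inspector play day 1 with probability p. The inspectee is indifferent when 4p + 8(1−p) = 7p + (1−p), giving p = 7/10.
Let the inspectee play day 1 with probability q. The inspector is indifferent when 4q + 7(1−q) = 8q + (1−q), giving q = 3/5.
The value is 4·(3/5) + (7)·(2/5) = 26/5.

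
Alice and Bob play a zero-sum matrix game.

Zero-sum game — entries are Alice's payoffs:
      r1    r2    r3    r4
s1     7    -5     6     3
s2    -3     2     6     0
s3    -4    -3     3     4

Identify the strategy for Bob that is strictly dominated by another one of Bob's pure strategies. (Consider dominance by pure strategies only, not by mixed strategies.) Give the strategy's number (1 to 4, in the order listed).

3

Bob prefers columns that give Alice less. Compare r3 with r2: -5 < 6, 2 < 6, -3 < 3.
So r2 strictly dominates r3 for Bob; r3 is strictly dominated.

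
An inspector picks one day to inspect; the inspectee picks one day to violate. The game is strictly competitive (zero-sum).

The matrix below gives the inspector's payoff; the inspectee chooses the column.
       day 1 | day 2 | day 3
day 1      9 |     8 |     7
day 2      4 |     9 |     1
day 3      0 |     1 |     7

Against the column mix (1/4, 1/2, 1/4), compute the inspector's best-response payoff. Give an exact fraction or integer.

day 1: (9)·(1/4) + (8)·(1/2) + (7)·(1/4) = 8.
day 2: (4)·(1/4) + (9)·(1/2) + (1)·(1/4) = 23/4.
day 3: (0)·(1/4) + (1)·(1/2) + (7)·(1/4) = 9/4.
The best pure response is day 1 with expected payoff 8.

8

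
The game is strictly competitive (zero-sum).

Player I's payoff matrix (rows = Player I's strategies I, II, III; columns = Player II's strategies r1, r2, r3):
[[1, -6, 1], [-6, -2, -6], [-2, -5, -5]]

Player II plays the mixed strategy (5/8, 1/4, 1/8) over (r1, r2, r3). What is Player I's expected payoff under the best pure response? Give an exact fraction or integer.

-3/4

I: (1)·(5/8) + (-6)·(1/4) + (1)·(1/8) = -3/4.
II: (-6)·(5/8) + (-2)·(1/4) + (-6)·(1/8) = -5.
III: (-2)·(5/8) + (-5)·(1/4) + (-5)·(1/8) = -25/8.
The best pure response is I with expected payoff -3/4.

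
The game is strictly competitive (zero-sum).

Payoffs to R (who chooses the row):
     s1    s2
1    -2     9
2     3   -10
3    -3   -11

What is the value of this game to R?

7/24

Row 3 is strictly dominated by row 2, so R never plays it.
The remaining 2×2 game on (1, 2) × (s1, s2) has no saddle point. Let R play 1 with probability p; indifference gives −2p + 3(1−p) = 9p − 10(1−p), so p = 13/24.
Similarly C's optimal q on s1 is 19/24, and the value is -2·(19/24) + (9)·(5/24) = 7/24.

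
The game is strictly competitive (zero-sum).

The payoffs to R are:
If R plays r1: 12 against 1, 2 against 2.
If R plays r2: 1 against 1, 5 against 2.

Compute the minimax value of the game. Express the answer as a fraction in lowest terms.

Row minima are 2 and 1, so R's maximin is 2; column maxima are 12 and 5, so C's minimax is 5. These differ, so the equilibrium is in mixed strategies.
Let R play r1 with probability p. C is indifferent when 12p + (1−p) = 2p + 5(1−p), giving p = 2/7.
Let C play 1 with probability q. R is indifferent when 12q + 2(1−q) = q + 5(1−q), giving q = 3/14.
The value is 12·(3/14) + (2)·(11/14) = 29/7.

29/7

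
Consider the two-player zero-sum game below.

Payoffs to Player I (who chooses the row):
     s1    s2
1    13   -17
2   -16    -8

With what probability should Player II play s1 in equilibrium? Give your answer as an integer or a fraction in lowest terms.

9/38

Row minima are -17 and -16, so Player I's maximin is -16; column maxima are 13 and -8, so Player II's minimax is -8. These differ, so the equilibrium is in mixed strategies.
Let Player II play s1 with probability q. Player I is indifferent when 13q − 17(1−q) = −16q − 8(1−q), giving q = 9/38.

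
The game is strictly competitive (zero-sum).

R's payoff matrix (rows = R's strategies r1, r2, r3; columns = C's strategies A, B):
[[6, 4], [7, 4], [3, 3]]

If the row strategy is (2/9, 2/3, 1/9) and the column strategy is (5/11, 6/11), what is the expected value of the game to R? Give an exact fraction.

Against (5/11, 6/11), each row's expected payoff is r1: 54/11; r2: 59/11; r3: 3.
Taking the (2/9, 2/3, 1/9)-weighted average: (2/9)·(54/11) + (2/3)·(59/11) + (1/9)·(3) = 5.

5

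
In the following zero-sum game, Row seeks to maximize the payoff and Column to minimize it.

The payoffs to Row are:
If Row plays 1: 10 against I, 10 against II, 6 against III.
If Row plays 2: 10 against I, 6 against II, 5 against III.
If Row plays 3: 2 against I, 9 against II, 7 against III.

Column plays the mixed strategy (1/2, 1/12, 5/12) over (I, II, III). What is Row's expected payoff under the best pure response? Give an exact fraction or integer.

1: (10)·(1/2) + (10)·(1/12) + (6)·(5/12) = 25/3.
2: (10)·(1/2) + (6)·(1/12) + (5)·(5/12) = 91/12.
3: (2)·(1/2) + (9)·(1/12) + (7)·(5/12) = 14/3.
The best pure response is 1 with expected payoff 25/3.

25/3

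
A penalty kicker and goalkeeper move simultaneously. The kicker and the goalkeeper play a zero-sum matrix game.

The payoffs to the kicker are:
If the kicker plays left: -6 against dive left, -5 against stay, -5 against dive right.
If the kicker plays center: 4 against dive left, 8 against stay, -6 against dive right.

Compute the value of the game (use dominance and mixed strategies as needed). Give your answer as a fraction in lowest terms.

-56/11

Column stay is strictly dominated by dive left for the goalkeeper (it gives the kicker more in every row).
The remaining 2×2 game on (left, center) × (dive left, dive right) has no saddle point. Let the kicker play left with probability p; indifference gives −6p + 4(1−p) = −5p − 6(1−p), so p = 10/11.
Similarly the goalkeeper's optimal q on dive left is 1/11, and the value is -6·(1/11) + (-5)·(10/11) = -56/11.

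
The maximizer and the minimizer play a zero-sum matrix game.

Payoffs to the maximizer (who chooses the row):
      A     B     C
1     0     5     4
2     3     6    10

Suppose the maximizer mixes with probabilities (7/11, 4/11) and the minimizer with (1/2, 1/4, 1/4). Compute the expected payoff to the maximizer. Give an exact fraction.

Against (1/2, 1/4, 1/4), each row's expected payoff is 1: 9/4; 2: 11/2.
Taking the (7/11, 4/11)-weighted average: (7/11)·(9/4) + (4/11)·(11/2) = 151/44.

151/44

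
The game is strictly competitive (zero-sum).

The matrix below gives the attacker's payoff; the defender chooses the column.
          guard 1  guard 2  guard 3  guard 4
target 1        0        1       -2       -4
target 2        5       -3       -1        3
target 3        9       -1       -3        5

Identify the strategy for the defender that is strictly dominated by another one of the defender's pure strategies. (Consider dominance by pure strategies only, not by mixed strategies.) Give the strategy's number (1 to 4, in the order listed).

The defender prefers columns that give the attacker less. Compare guard 1 with guard 3: -2 < 0, -1 < 5, -3 < 9.
So guard 3 strictly dominates guard 1 for the defender; guard 1 is strictly dominated.

1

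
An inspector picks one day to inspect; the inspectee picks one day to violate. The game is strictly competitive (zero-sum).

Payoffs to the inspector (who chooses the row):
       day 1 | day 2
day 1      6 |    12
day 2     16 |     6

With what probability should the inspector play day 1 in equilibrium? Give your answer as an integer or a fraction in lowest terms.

Row minima are 6 and 6, so the inspector's maximin is 6; column maxima are 16 and 12, so the inspectee's minimax is 12. These differ, so the equilibrium is in mixed strategies.
Let the inspector play day 1 with probability p. The inspectee is indifferent when 6p + 16(1−p) = 12p + 6(1−p), giving p = 5/8.

5/8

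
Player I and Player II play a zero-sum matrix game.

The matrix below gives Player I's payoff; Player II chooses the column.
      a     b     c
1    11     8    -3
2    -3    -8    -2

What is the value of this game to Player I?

-40/17

Column a is strictly dominated by b for Player II (it gives Player I more in every row).
The remaining 2×2 game on (1, 2) × (b, c) has no saddle point. Let Player I play 1 with probability p; indifference gives 8p − 8(1−p) = −3p − 2(1−p), so p = 6/17.
Similarly Player II's optimal q on b is 1/17, and the value is 8·(1/17) + (-3)·(16/17) = -40/17.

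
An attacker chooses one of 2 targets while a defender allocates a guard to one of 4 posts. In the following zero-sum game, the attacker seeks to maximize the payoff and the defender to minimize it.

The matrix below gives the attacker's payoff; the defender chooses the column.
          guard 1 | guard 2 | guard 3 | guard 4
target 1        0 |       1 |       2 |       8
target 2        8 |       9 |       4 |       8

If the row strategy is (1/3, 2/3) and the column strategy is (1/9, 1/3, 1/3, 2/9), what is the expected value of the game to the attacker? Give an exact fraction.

Against (1/9, 1/3, 1/3, 2/9), each row's expected payoff is target 1: 25/9; target 2: 7.
Taking the (1/3, 2/3)-weighted average: (1/3)·(25/9) + (2/3)·(7) = 151/27.

151/27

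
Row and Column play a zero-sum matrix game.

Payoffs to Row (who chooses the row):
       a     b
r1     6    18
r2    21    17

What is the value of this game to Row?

69/4

Row minima are 6 and 17, so Row's maximin is 17; column maxima are 21 and 18, so Column's minimax is 18. These differ, so the equilibrium is in mixed strategies.
Let Row play r1 with probability p. Column is indifferent when 6p + 21(1−p) = 18p + 17(1−p), giving p = 1/4.
Let Column play a with probability q. Row is indifferent when 6q + 18(1−q) = 21q + 17(1−q), giving q = 1/16.
The value is 6·(1/16) + (18)·(15/16) = 69/4.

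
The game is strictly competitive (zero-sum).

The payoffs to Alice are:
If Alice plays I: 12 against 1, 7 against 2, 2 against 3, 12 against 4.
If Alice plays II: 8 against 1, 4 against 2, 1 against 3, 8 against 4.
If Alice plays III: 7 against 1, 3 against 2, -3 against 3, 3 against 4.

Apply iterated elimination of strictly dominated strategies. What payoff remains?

2

Column 2 is strictly dominated by 3 for Bob (2<7, 1<4, -3<3); eliminate 2.
Row II is strictly dominated by row I (12>8, 2>1, 12>8); eliminate II.
Column 4 is strictly dominated by 3 for Bob (2<12, -3<3); eliminate 4.
Column 1 is strictly dominated by 3 for Bob (2<12, -3<7); eliminate 1.
Row III is strictly dominated by row I (2>-3); eliminate III.
Only (I, 3) remains, with payoff 2.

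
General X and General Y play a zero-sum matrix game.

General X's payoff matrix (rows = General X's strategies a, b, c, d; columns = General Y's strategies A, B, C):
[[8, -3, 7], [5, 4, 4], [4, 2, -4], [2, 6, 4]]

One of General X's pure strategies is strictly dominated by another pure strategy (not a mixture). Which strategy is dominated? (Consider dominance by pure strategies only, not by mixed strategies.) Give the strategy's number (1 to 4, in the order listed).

Compare c with b: 5 > 4, 4 > 2, 4 > -4.
So b strictly dominates c for General X; c is strictly dominated.

3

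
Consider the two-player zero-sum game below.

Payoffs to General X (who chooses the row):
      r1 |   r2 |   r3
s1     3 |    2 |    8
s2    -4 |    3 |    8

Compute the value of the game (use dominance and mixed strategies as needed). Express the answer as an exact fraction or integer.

17/8

Column r3 is strictly dominated by r2 for General Y (it gives General X more in every row).
The remaining 2×2 game on (s1, s2) × (r1, r2) has no saddle point. Let General X play s1 with probability p; indifference gives 3p − 4(1−p) = 2p + 3(1−p), so p = 7/8.
Similarly General Y's optimal q on r1 is 1/8, and the value is 3·(1/8) + (2)·(7/8) = 17/8.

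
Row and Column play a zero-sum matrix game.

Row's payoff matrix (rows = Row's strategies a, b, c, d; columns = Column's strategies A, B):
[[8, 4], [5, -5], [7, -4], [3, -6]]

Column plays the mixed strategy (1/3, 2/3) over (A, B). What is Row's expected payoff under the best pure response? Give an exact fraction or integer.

a: (8)·(1/3) + (4)·(2/3) = 16/3.
b: (5)·(1/3) + (-5)·(2/3) = -5/3.
c: (7)·(1/3) + (-4)·(2/3) = -1/3.
d: (3)·(1/3) + (-6)·(2/3) = -3.
The best pure response is a with expected payoff 16/3.

16/3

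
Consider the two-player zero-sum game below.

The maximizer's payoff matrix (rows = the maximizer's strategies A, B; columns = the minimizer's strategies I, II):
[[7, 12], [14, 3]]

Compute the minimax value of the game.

147/16

Row minima are 7 and 3, so the maximizer's maximin is 7; column maxima are 14 and 12, so the minimizer's minimax is 12. These differ, so the equilibrium is in mixed strategies.
Let the maximizer play A with probability p. The minimizer is indifferent when 7p + 14(1−p) = 12p + 3(1−p), giving p = 11/16.
Let the minimizer play I with probability q. The maximizer is indifferent when 7q + 12(1−q) = 14q + 3(1−q), giving q = 9/16.
The value is 7·(9/16) + (12)·(7/16) = 147/16.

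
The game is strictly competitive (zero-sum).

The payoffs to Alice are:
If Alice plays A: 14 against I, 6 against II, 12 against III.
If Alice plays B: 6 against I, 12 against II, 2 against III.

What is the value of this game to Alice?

Column I is strictly dominated by III for Bob (it gives Alice more in every row).
The remaining 2×2 game on (A, B) × (II, III) has no saddle point. Let Alice play A with probability p; indifference gives 6p + 12(1−p) = 12p + 2(1−p), so p = 5/8.
Similarly Bob's optimal q on II is 5/8, and the value is 6·(5/8) + (12)·(3/8) = 33/4.

33/4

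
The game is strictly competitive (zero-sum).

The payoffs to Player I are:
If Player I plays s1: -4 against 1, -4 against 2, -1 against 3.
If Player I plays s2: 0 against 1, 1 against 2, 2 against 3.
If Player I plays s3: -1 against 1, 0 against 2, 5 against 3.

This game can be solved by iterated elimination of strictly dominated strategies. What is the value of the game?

Row s1 is strictly dominated by row s2 (0>-4, 1>-4, 2>-1); eliminate s1.
Column 2 is strictly dominated by 1 for Player II (0<1, -1<0); eliminate 2.
Column 3 is strictly dominated by 1 for Player II (0<2, -1<5); eliminate 3.
Row s3 is strictly dominated by row s2 (0>-1); eliminate s3.
Only (s2, 1) remains, with payoff 0.

0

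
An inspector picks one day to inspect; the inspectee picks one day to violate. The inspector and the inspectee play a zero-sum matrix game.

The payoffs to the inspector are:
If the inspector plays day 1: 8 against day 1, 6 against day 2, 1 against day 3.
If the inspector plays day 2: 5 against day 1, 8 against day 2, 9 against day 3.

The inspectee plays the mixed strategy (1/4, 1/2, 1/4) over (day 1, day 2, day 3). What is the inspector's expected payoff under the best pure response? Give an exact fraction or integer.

day 1: (8)·(1/4) + (6)·(1/2) + (1)·(1/4) = 21/4.
day 2: (5)·(1/4) + (8)·(1/2) + (9)·(1/4) = 15/2.
The best pure response is day 2 with expected payoff 15/2.

15/2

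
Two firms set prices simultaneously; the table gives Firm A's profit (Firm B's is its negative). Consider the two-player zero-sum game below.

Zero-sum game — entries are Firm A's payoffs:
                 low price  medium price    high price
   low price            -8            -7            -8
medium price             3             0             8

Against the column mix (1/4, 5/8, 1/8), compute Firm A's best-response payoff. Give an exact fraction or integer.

low price: (-8)·(1/4) + (-7)·(5/8) + (-8)·(1/8) = -59/8.
medium price: (3)·(1/4) + (0)·(5/8) + (8)·(1/8) = 7/4.
The best pure response is medium price with expected payoff 7/4.

7/4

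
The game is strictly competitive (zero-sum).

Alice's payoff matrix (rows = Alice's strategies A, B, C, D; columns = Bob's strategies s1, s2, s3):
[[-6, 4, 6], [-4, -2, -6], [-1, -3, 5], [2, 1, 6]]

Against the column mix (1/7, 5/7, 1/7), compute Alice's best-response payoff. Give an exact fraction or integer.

A: (-6)·(1/7) + (4)·(5/7) + (6)·(1/7) = 20/7.
B: (-4)·(1/7) + (-2)·(5/7) + (-6)·(1/7) = -20/7.
C: (-1)·(1/7) + (-3)·(5/7) + (5)·(1/7) = -11/7.
D: (2)·(1/7) + (1)·(5/7) + (6)·(1/7) = 13/7.
The best pure response is A with expected payoff 20/7.

20/7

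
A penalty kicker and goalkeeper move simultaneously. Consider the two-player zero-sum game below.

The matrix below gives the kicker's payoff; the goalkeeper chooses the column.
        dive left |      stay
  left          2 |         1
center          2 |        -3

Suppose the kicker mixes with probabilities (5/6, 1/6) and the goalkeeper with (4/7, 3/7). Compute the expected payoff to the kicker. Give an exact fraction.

Against (4/7, 3/7), each row's expected payoff is left: 11/7; center: -1/7.
Taking the (5/6, 1/6)-weighted average: (5/6)·(11/7) + (1/6)·(-1/7) = 9/7.

9/7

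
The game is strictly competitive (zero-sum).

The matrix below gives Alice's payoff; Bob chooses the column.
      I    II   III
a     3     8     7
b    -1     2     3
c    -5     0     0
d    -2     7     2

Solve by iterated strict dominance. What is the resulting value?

3

Row c is strictly dominated by row a (3>-5, 8>0, 7>0); eliminate c.
Column III is strictly dominated by I for Bob (3<7, -1<3, -2<2); eliminate III.
Row d is strictly dominated by row a (3>-2, 8>7); eliminate d.
Row b is strictly dominated by row a (3>-1, 8>2); eliminate b.
Column II is strictly dominated by I for Bob (3<8); eliminate II.
Only (a, I) remains, with payoff 3.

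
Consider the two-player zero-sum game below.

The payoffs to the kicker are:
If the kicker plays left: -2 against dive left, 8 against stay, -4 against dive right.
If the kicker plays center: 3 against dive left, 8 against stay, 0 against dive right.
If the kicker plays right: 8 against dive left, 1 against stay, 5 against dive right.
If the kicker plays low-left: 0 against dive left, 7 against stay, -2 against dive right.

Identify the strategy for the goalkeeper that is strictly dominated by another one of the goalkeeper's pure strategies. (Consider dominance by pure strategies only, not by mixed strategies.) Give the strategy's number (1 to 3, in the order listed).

1

The goalkeeper prefers columns that give the kicker less. Compare dive left with dive right: -4 < -2, 0 < 3, 5 < 8, -2 < 0.
So dive right strictly dominates dive left for the goalkeeper; dive left is strictly dominated.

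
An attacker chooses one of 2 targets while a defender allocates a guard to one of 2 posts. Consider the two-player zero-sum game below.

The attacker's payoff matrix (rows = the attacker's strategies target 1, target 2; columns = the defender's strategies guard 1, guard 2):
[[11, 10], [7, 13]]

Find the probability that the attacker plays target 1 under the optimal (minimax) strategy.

6/7

Row minima are 10 and 7, so the attacker's maximin is 10; column maxima are 11 and 13, so the defender's minimax is 11. These differ, so the equilibrium is in mixed strategies.
Let the attacker play target 1 with probability p. The defender is indifferent when 11p + 7(1−p) = 10p + 13(1−p), giving p = 6/7.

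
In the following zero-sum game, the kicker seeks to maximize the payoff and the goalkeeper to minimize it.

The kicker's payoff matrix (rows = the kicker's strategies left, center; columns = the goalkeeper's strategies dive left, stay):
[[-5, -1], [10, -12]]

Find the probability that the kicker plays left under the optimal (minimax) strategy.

Row minima are -5 and -12, so the kicker's maximin is -5; column maxima are 10 and -1, so the goalkeeper's minimax is -1. These differ, so the equilibrium is in mixed strategies.
Let the kicker play left with probability p. The goalkeeper is indifferent when −5p + 10(1−p) = −p − 12(1−p), giving p = 11/13.

11/13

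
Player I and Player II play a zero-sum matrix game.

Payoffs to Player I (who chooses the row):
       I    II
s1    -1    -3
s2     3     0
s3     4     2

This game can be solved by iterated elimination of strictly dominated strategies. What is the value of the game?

Column I is strictly dominated by II for Player II (-3<-1, 0<3, 2<4); eliminate I.
Row s2 is strictly dominated by row s3 (2>0); eliminate s2.
Row s1 is strictly dominated by row s3 (2>-3); eliminate s1.
Only (s3, II) remains, with payoff 2.

2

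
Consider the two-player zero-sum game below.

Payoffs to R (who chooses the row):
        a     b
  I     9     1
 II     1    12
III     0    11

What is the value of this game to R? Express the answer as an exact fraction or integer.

Row III is strictly dominated by row II, so R never plays it.
The remaining 2×2 game on (I, II) × (a, b) has no saddle point. Let R play I with probability p; indifference gives 9p + (1−p) = p + 12(1−p), so p = 11/19.
Similarly C's optimal q on a is 11/19, and the value is 9·(11/19) + (1)·(8/19) = 107/19.

107/19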